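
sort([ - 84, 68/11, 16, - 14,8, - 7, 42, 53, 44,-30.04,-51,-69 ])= [ - 84,-69, - 51, - 30.04,-14, - 7, 68/11, 8,16, 42, 44,53]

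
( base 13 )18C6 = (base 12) 2193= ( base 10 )3711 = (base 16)e7f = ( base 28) 4kf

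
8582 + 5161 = 13743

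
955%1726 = 955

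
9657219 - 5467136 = 4190083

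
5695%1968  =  1759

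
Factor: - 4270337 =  - 29^1*147253^1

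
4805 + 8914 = 13719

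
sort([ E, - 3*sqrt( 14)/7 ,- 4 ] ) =[- 4, - 3*sqrt (14) /7, E ] 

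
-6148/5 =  - 1230 + 2/5  =  - 1229.60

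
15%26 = 15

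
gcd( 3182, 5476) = 74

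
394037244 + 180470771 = 574508015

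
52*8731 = 454012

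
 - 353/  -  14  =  25 + 3/14 = 25.21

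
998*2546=2540908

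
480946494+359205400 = 840151894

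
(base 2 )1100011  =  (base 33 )30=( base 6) 243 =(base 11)90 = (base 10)99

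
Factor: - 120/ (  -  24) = 5^1 = 5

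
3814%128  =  102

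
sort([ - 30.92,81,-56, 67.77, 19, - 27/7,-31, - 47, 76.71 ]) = [ - 56, - 47, -31, - 30.92, - 27/7,19,67.77, 76.71,  81 ]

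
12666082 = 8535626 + 4130456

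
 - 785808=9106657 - 9892465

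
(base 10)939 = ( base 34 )RL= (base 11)784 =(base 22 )1kf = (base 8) 1653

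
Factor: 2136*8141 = 17389176 = 2^3 *3^1 * 7^1*89^1 * 1163^1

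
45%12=9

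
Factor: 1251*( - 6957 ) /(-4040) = 2^(- 3)*3^4*5^( - 1)*101^ ( - 1)*139^1*773^1=8703207/4040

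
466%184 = 98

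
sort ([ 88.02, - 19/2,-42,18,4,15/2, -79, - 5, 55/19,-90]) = [  -  90, - 79, - 42 ,-19/2, - 5,55/19,  4, 15/2,18,88.02 ]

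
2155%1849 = 306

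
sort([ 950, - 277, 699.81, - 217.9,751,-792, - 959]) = [  -  959, - 792, - 277, - 217.9,  699.81, 751,  950 ] 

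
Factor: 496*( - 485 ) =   -  240560 = - 2^4* 5^1*31^1*97^1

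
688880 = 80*8611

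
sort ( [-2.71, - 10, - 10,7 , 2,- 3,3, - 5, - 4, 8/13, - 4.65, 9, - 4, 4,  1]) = [ - 10, - 10,-5,-4.65,-4, - 4,-3, - 2.71, 8/13,1,2 , 3, 4,7,9 ]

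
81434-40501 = 40933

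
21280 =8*2660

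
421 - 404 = 17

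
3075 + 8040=11115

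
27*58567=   1581309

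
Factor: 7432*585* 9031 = 39264259320  =  2^3*3^2*5^1*11^1*13^1*821^1 *929^1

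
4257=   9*473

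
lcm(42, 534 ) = 3738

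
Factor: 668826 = 2^1 * 3^2*73^1*509^1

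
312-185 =127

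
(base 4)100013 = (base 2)10000000111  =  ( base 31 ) 128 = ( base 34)UB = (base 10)1031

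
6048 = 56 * 108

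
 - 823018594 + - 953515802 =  - 1776534396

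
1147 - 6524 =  - 5377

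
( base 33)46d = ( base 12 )2787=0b1000111010111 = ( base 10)4567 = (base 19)cc7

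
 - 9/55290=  - 3/18430 = -0.00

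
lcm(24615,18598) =836910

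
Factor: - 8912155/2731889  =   - 5^1 * 7^1*23^1*11071^1 * 2731889^( - 1) 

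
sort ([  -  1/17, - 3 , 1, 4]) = [ - 3 , - 1/17, 1,  4]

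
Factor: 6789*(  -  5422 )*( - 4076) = 150037388808 = 2^3*3^1*31^1*73^1*1019^1*2711^1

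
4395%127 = 77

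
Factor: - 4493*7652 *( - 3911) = 2^2*1913^1*3911^1*4493^1 = 134461885196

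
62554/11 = 62554/11 = 5686.73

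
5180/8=1295/2=647.50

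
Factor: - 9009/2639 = -99/29 = - 3^2*11^1*29^( - 1)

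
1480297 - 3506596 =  - 2026299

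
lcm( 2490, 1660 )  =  4980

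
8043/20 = 8043/20=402.15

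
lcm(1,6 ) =6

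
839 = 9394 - 8555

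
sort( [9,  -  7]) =[ - 7,9]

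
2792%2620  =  172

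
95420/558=47710/279 = 171.00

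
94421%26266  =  15623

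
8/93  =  8/93 = 0.09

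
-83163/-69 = 27721/23 = 1205.26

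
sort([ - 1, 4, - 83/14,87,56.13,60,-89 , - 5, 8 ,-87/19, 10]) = [ - 89, - 83/14, -5, - 87/19 ,  -  1,  4, 8,10,56.13,60, 87] 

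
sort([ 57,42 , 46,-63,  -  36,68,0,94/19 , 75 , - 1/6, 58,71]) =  [ - 63, - 36, - 1/6,0, 94/19, 42,46, 57,58,  68,  71,75]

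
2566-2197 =369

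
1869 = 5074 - 3205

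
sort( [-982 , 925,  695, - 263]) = [  -  982, - 263 , 695, 925]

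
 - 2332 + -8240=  - 10572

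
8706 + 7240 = 15946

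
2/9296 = 1/4648=0.00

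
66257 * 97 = 6426929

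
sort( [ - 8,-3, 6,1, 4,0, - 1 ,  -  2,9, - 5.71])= [ - 8,  -  5.71 , - 3, - 2,- 1, 0,1, 4, 6, 9 ] 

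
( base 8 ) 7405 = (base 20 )9C5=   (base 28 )4p9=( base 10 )3845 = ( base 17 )D53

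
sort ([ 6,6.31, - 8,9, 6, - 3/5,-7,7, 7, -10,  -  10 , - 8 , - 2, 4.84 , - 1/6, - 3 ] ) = [ - 10, -10 ,  -  8, - 8, - 7,-3, - 2,-3/5, - 1/6, 4.84,6,6, 6.31, 7,7,9 ]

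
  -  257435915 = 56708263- 314144178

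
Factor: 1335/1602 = 2^( - 1 )*3^ ( - 1)*5^1 = 5/6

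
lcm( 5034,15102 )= 15102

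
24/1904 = 3/238 =0.01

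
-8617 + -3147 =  - 11764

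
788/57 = 788/57 = 13.82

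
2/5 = 2/5= 0.40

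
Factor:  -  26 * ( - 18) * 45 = 2^2*3^4*5^1 * 13^1 = 21060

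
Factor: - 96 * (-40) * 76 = 291840  =  2^10*3^1*5^1*19^1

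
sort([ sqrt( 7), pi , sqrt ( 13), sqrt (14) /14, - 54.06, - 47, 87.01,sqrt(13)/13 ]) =[ - 54.06,- 47,sqrt(14)/14, sqrt(13 ) /13, sqrt ( 7), pi,sqrt(13),87.01]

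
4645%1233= 946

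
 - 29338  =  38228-67566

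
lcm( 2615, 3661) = 18305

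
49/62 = 49/62 = 0.79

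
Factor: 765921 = 3^1* 13^1*41^1*479^1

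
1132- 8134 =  - 7002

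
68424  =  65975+2449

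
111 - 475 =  - 364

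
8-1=7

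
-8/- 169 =8/169 = 0.05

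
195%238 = 195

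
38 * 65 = 2470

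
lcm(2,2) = 2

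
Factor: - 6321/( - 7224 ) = 2^ ( - 3)*7^1 = 7/8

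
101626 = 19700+81926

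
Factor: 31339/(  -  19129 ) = - 7^1*11^1 * 47^( - 1) = - 77/47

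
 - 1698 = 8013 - 9711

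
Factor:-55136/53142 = -2^4 * 3^ ( - 1 )*17^( - 1 ) *521^ ( - 1)*1723^1  =  -  27568/26571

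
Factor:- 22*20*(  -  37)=2^3*5^1* 11^1*37^1 = 16280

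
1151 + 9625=10776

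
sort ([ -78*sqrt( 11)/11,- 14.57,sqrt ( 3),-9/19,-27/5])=[- 78*sqrt(11) /11, - 14.57,- 27/5, - 9/19,sqrt( 3 )]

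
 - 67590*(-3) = 202770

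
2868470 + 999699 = 3868169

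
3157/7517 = 3157/7517 = 0.42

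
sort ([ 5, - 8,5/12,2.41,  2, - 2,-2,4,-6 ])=[-8, - 6 , - 2, - 2 , 5/12,  2,2.41, 4,5]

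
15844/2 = 7922= 7922.00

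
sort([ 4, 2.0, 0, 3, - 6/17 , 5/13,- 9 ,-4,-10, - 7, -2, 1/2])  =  [-10, - 9, - 7,-4, - 2,-6/17, 0, 5/13, 1/2,2.0, 3, 4]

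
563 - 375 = 188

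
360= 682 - 322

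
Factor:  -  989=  - 23^1*43^1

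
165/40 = 33/8 = 4.12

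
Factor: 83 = 83^1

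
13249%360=289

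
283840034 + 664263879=948103913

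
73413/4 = 73413/4  =  18353.25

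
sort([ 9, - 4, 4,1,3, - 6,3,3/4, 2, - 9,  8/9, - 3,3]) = [ - 9 , - 6,-4, - 3, 3/4, 8/9 , 1 , 2,  3, 3,3, 4, 9]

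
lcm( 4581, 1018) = 9162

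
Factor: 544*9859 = 5363296 = 2^5 * 17^1*9859^1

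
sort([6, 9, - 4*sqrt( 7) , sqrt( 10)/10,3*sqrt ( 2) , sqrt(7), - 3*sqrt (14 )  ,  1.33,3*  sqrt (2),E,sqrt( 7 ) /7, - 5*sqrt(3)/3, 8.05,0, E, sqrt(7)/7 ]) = [-3*sqrt( 14 ), -4*sqrt( 7), - 5 *sqrt(3) /3,0, sqrt(10) /10,sqrt(7)/7, sqrt(7) /7, 1.33, sqrt( 7 ),E,E,3*sqrt(2), 3*sqrt(2 ), 6 , 8.05 , 9]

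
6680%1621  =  196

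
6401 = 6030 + 371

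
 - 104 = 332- 436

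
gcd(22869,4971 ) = 3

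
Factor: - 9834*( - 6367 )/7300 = 31306539/3650 = 2^(-1 )*3^1 *5^( - 2)*11^1*73^(-1 )*149^1*6367^1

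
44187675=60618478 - 16430803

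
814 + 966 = 1780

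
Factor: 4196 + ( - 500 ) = 2^4*3^1*7^1*11^1 = 3696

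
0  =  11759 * 0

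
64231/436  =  64231/436 = 147.32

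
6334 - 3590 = 2744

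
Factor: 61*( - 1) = -61 = - 61^1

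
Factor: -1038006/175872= - 173001/29312=-2^( -7)*3^1*229^( - 1 )*57667^1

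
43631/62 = 703 + 45/62 = 703.73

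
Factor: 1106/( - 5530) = - 1/5= - 5^( - 1)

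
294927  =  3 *98309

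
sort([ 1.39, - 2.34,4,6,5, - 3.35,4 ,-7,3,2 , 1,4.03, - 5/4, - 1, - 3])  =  [-7, - 3.35, - 3, - 2.34, - 5/4, - 1,1,1.39,2,3, 4,4,  4.03 , 5,6]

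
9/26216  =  9/26216 = 0.00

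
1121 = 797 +324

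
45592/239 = 45592/239 = 190.76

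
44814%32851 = 11963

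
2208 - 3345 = -1137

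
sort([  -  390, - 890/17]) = [ - 390, - 890/17]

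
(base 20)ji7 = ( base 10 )7967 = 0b1111100011111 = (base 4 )1330133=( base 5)223332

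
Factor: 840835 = 5^1*211^1*797^1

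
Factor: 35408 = 2^4*2213^1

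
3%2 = 1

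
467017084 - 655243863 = -188226779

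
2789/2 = 2789/2= 1394.50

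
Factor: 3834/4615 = 54/65 = 2^1  *  3^3 * 5^( - 1 ) *13^( - 1 ) 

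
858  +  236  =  1094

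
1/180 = 1/180  =  0.01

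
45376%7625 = 7251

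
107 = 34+73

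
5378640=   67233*80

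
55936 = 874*64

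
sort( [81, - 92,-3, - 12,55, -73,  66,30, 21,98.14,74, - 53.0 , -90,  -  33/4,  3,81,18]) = [ - 92, - 90, - 73, - 53.0 ,-12, - 33/4, - 3,3 , 18,  21,  30, 55,66,74,81,81,  98.14] 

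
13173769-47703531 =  - 34529762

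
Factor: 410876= 2^2*59^1*1741^1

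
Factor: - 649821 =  - 3^1 *216607^1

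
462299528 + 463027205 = 925326733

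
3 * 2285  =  6855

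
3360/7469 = 480/1067 = 0.45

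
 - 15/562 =-15/562 = - 0.03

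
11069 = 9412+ 1657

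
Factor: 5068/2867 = 2^2* 7^1*47^(-1 )* 61^( - 1 )*181^1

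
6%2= 0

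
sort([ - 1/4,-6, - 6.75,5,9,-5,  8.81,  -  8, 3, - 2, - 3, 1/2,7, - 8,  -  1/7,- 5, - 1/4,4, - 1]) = [ - 8, - 8, -6.75,  -  6, -5,- 5, -3, - 2, - 1, - 1/4, - 1/4, -1/7, 1/2,  3,4 , 5, 7,  8.81,9 ] 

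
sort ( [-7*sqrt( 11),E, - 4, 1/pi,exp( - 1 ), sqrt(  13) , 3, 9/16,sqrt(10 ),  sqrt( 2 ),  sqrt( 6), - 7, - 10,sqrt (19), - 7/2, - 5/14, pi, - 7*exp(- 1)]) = [-7*sqrt( 11 ), - 10 , - 7, - 4, - 7/2, - 7*exp(-1),- 5/14, 1/pi, exp( - 1 ), 9/16, sqrt( 2 ), sqrt(6), E, 3,  pi, sqrt( 10 ),sqrt(13), sqrt( 19 ) ] 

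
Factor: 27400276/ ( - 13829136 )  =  - 2^( - 2) * 3^( - 1) *37^1*41^( - 1 )*7027^(-1 )*185137^1 = -6850069/3457284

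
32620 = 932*35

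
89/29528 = 89/29528 = 0.00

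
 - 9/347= - 1 + 338/347=- 0.03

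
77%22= 11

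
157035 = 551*285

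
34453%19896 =14557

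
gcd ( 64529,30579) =1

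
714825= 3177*225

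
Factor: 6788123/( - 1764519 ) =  - 3^(-1 )*588173^ ( - 1 )*6788123^1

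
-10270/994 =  - 11 + 332/497 =- 10.33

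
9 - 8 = 1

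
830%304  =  222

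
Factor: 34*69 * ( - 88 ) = -206448 = - 2^4*3^1* 11^1*17^1*23^1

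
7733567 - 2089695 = 5643872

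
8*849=6792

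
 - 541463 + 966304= 424841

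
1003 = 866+137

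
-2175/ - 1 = 2175/1 = 2175.00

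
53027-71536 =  - 18509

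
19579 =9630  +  9949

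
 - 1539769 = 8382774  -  9922543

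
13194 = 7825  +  5369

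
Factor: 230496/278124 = 392/473 = 2^3* 7^2 * 11^(-1)* 43^ ( - 1) 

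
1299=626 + 673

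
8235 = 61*135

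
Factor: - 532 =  - 2^2*7^1*19^1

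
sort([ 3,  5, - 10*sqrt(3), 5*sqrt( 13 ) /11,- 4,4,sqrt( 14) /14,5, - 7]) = [ - 10*sqrt(3 ), - 7, - 4,sqrt(14)/14, 5*sqrt(13 )/11 , 3,4,5, 5]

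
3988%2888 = 1100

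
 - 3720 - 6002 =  - 9722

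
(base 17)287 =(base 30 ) o1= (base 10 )721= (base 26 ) 11J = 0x2D1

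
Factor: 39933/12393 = 29/9 =3^( - 2)*29^1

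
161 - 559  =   - 398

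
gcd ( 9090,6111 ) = 9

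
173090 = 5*34618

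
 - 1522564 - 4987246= -6509810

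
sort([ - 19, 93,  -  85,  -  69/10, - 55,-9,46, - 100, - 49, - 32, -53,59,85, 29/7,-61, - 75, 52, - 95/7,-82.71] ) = [ - 100, - 85, - 82.71, - 75, - 61 ,-55, - 53, - 49 , - 32, - 19,  -  95/7, - 9, - 69/10,29/7,46,52, 59,85,93] 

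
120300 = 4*30075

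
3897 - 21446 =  - 17549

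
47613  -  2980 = 44633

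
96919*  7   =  678433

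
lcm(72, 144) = 144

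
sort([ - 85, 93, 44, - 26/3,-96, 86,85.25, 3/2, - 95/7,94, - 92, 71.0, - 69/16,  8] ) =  [ - 96, - 92, - 85, - 95/7, - 26/3, - 69/16, 3/2, 8 , 44, 71.0 , 85.25,86,93,94] 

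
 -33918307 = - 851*39857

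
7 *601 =4207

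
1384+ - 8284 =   -  6900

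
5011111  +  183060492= 188071603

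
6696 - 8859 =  - 2163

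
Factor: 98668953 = 3^2*103^1* 163^1 * 653^1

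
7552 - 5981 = 1571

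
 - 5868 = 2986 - 8854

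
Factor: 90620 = 2^2* 5^1*23^1*197^1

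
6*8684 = 52104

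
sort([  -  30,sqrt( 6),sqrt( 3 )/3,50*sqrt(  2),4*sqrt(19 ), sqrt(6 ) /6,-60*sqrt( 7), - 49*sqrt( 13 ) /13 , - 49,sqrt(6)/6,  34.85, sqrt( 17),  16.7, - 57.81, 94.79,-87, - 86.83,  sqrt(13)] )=[ - 60*sqrt( 7), - 87, - 86.83,-57.81, - 49, - 30, -49*sqrt( 13) /13,sqrt (6) /6, sqrt(6 )/6, sqrt( 3)/3,sqrt( 6 ), sqrt( 13), sqrt( 17), 16.7, 4*sqrt( 19),34.85,50 * sqrt(2 ) , 94.79]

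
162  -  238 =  - 76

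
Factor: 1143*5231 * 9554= 57123681282= 2^1 * 3^2*17^1*127^1*281^1 * 5231^1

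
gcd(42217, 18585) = 7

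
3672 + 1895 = 5567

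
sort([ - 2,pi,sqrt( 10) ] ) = [ - 2, pi , sqrt( 10 )] 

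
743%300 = 143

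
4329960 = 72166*60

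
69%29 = 11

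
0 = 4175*0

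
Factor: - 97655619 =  - 3^1*32551873^1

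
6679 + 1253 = 7932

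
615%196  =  27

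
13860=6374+7486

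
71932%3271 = 3241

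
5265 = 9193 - 3928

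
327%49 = 33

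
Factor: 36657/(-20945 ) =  - 3^2*5^(  -  1) * 59^(  -  1)*71^ ( - 1 )*4073^1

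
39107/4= 9776 + 3/4 = 9776.75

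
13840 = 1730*8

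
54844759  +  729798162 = 784642921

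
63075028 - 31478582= 31596446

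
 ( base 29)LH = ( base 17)22e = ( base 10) 626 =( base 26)O2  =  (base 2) 1001110010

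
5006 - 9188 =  - 4182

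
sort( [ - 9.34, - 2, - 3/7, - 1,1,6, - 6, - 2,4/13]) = [ - 9.34, - 6, - 2 , - 2, - 1, - 3/7,4/13, 1, 6]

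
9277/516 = 17+505/516 =17.98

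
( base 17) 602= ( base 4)123020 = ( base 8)3310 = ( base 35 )1el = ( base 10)1736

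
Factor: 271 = 271^1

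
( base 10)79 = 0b1001111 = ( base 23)3A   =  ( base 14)59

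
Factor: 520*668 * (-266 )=  -  92397760 = -2^6*5^1*7^1*13^1 * 19^1*167^1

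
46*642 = 29532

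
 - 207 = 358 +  - 565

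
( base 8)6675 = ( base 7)13153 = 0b110110111101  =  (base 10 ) 3517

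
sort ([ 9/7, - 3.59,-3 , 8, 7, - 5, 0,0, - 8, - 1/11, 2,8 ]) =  [ - 8,  -  5, - 3.59, - 3 , - 1/11, 0,0,  9/7, 2, 7, 8, 8 ]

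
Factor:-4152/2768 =  -  2^( - 1)*3^1 = -  3/2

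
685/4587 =685/4587  =  0.15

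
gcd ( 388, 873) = 97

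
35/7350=1/210= 0.00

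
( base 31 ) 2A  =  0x48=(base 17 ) 44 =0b1001000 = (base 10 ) 72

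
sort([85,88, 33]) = [ 33, 85,88 ]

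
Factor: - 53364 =  -  2^2*3^1*4447^1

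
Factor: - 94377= - 3^1*163^1*193^1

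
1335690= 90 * 14841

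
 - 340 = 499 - 839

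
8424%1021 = 256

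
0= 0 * 248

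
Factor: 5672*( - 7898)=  - 44797456 = - 2^4*11^1  *359^1*709^1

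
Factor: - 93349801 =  - 23^1 * 53^1 * 76579^1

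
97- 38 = 59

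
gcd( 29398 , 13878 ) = 2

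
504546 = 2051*246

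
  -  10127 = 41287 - 51414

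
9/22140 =1/2460  =  0.00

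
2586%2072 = 514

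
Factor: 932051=932051^1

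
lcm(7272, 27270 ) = 109080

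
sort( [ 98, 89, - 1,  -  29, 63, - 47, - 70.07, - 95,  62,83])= [ - 95,-70.07, - 47, - 29,  -  1, 62,63, 83, 89 , 98 ] 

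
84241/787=107 + 32/787 =107.04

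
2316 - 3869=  - 1553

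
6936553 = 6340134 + 596419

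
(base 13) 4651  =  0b10011010001100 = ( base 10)9868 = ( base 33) 921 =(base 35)81x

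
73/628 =73/628= 0.12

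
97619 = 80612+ 17007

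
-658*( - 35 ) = 23030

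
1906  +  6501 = 8407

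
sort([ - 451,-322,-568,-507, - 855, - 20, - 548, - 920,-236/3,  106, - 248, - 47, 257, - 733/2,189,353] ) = [-920,-855, -568,  -  548, - 507 , -451,  -  733/2, - 322,-248, - 236/3, - 47, - 20, 106,189 , 257, 353]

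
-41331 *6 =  - 247986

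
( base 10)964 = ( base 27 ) 18J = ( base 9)1281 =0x3C4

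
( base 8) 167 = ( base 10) 119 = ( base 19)65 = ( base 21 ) 5E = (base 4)1313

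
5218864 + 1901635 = 7120499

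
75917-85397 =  - 9480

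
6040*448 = 2705920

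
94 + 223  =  317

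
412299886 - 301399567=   110900319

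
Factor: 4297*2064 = 8869008  =  2^4*3^1*43^1*4297^1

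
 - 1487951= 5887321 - 7375272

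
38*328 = 12464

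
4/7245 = 4/7245 = 0.00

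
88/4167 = 88/4167  =  0.02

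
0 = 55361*0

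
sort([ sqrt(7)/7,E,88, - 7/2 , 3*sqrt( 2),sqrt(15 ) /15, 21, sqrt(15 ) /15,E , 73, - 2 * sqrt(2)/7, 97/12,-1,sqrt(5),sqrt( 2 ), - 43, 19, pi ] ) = [ - 43, - 7/2, -1, - 2*sqrt( 2)/7,sqrt(15 ) /15 , sqrt(15)/15,sqrt ( 7 ) /7,sqrt (2 ), sqrt(5),E  ,  E,pi,3 * sqrt( 2 ) , 97/12, 19, 21,73,88]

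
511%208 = 95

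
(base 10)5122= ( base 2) 1010000000010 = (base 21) bcj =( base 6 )35414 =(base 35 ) 46C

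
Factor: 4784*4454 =21307936 = 2^5*13^1 * 17^1*23^1*131^1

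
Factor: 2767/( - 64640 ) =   -  2^( - 7)*5^( -1 )*101^( - 1) * 2767^1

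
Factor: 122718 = 2^1*3^1*113^1*181^1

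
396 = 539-143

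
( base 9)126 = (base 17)63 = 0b1101001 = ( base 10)105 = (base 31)3C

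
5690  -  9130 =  - 3440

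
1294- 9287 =-7993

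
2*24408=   48816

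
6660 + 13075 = 19735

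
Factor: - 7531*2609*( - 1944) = 2^3*3^5*17^1*443^1*2609^1  =  38196448776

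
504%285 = 219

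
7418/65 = 7418/65 = 114.12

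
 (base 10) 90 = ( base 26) 3C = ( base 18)50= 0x5a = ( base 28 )36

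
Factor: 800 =2^5*5^2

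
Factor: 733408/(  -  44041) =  - 2^5*13^1 * 41^1 * 43^1*44041^( - 1)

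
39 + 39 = 78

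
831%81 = 21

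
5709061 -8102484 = -2393423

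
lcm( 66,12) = 132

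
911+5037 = 5948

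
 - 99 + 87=  -  12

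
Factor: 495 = 3^2 *5^1*11^1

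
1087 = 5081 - 3994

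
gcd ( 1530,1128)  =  6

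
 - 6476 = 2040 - 8516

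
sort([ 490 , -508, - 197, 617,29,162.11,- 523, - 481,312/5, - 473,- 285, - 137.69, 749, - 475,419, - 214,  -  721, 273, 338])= [-721, - 523, - 508, - 481, - 475, - 473 , - 285,-214, - 197 ,  -  137.69, 29, 312/5, 162.11, 273 , 338, 419, 490,617, 749 ] 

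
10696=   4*2674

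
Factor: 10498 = 2^1*29^1 * 181^1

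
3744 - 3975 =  - 231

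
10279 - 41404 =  - 31125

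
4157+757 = 4914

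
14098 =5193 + 8905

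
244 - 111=133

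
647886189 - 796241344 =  - 148355155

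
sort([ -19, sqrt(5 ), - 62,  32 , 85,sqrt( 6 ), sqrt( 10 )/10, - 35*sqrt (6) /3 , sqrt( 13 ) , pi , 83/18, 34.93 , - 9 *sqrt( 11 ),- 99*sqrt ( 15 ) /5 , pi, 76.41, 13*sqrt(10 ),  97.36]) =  [-99*sqrt(15)/5,-62, - 9*sqrt (11), - 35*sqrt( 6)/3, - 19,sqrt( 10)/10 , sqrt(5 ),  sqrt( 6) , pi,pi,sqrt(13),  83/18,32,34.93 , 13 * sqrt (10),76.41, 85, 97.36]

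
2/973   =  2/973 = 0.00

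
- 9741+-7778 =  - 17519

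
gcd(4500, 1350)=450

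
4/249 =4/249 = 0.02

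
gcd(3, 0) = 3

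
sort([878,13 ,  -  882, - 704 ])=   [ - 882,-704, 13,878]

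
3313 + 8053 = 11366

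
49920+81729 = 131649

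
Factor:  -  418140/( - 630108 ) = 5^1 * 101^1*761^( - 1 ) = 505/761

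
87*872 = 75864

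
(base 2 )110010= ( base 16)32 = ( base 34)1g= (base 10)50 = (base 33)1H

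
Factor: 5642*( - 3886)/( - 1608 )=81809/6 =2^( - 1)* 3^( - 1 )*7^1*13^1*29^1*31^1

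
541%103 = 26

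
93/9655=93/9655= 0.01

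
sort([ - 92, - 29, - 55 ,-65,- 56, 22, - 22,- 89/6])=[ - 92, - 65, - 56,-55, - 29, - 22, - 89/6, 22 ] 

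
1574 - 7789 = -6215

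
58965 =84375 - 25410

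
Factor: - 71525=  - 5^2*2861^1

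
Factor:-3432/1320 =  - 13/5 = - 5^(-1 )*13^1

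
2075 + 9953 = 12028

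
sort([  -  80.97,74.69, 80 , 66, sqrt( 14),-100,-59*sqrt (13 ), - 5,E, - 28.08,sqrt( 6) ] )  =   [-59*sqrt(13) , - 100 , - 80.97,-28.08, - 5,sqrt (6), E,sqrt(14),  66,  74.69,80] 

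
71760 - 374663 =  - 302903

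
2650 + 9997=12647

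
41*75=3075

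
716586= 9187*78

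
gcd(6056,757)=757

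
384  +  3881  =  4265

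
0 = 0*29006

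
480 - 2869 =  - 2389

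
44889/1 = 44889=44889.00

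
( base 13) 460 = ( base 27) 10P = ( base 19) 21D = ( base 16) 2F2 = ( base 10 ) 754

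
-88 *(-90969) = 8005272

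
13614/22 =618  +  9/11= 618.82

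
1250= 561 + 689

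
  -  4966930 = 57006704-61973634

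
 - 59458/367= - 163  +  363/367 = - 162.01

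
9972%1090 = 162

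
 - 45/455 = -9/91 = - 0.10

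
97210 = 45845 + 51365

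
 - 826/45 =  - 826/45=- 18.36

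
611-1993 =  - 1382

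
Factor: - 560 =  - 2^4*5^1*7^1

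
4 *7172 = 28688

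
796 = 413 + 383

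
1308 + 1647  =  2955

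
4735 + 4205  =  8940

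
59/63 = 59/63 = 0.94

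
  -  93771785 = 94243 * (-995 )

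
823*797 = 655931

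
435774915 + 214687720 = 650462635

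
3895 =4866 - 971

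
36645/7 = 5235 = 5235.00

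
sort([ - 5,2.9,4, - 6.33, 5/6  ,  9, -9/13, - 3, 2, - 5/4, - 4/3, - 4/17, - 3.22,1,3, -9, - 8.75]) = [ - 9, - 8.75, -6.33,-5, - 3.22, - 3,- 4/3, - 5/4,  -  9/13, - 4/17, 5/6,1,2,2.9,3,4,9]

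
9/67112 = 9/67112 = 0.00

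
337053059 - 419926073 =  - 82873014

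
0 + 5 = 5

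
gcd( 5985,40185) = 855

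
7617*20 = 152340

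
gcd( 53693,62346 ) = 1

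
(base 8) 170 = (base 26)4G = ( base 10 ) 120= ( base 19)66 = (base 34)3I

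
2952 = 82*36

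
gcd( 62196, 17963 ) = 71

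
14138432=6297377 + 7841055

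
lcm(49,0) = 0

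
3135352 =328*9559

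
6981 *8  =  55848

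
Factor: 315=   3^2*  5^1*7^1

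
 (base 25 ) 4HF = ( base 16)B7C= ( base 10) 2940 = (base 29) 3EB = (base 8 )5574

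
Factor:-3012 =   -  2^2 * 3^1 *251^1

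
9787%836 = 591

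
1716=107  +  1609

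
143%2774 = 143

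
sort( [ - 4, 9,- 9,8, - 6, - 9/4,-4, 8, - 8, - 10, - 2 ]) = [-10, - 9, -8, - 6,  -  4,  -  4,-9/4,  -  2,  8, 8,9] 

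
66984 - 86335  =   -19351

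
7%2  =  1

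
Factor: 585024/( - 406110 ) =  - 97504/67685 = - 2^5*5^(-1)*11^1*277^1*13537^ ( - 1)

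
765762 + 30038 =795800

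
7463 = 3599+3864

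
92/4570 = 46/2285 =0.02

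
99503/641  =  99503/641  =  155.23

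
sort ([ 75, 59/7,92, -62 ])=[-62, 59/7, 75 , 92 ] 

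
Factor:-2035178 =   -  2^1*23^1*151^1*293^1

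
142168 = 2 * 71084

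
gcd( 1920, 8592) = 48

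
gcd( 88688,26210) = 2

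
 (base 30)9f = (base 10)285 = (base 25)BA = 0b100011101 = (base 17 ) gd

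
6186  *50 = 309300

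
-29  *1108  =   - 32132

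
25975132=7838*3314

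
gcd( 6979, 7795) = 1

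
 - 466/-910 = 233/455 = 0.51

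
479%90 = 29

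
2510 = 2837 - 327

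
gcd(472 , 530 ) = 2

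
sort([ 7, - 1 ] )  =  [-1, 7]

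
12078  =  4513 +7565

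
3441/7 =491  +  4/7= 491.57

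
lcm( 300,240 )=1200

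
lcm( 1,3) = 3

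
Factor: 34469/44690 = 2^( - 1) * 5^(-1 )*41^( - 1 )*109^( - 1) * 34469^1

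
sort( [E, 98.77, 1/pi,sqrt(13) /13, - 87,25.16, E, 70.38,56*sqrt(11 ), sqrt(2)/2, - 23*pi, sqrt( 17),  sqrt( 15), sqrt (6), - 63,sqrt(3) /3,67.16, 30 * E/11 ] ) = [ - 87, - 23 * pi, -63,sqrt(13)/13, 1/pi, sqrt(3 )/3, sqrt (2)/2, sqrt( 6 ), E, E , sqrt(15),  sqrt( 17), 30*E/11,25.16, 67.16, 70.38, 98.77,56*sqrt(11)]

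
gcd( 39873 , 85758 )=3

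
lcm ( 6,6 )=6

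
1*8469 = 8469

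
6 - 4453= - 4447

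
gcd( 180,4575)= 15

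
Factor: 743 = 743^1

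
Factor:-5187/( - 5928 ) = 7/8  =  2^( - 3)*7^1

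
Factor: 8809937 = 8809937^1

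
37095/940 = 39+ 87/188= 39.46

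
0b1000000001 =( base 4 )20001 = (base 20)15D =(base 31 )GH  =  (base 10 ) 513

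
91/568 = 91/568 = 0.16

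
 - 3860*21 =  - 81060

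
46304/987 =46 + 902/987 = 46.91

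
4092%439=141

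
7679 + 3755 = 11434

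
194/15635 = 194/15635 = 0.01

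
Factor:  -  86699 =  - 181^1*479^1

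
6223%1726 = 1045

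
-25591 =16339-41930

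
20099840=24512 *820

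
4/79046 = 2/39523 = 0.00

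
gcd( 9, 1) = 1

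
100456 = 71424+29032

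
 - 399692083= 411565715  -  811257798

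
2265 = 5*453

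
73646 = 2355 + 71291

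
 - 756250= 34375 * ( - 22) 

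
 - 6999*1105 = - 7733895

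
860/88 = 9 + 17/22 = 9.77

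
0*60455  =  0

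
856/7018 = 428/3509= 0.12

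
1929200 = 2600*742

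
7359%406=51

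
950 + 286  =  1236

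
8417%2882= 2653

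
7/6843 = 7/6843 = 0.00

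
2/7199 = 2/7199 = 0.00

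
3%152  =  3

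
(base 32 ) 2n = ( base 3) 10020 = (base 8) 127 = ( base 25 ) 3c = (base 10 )87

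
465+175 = 640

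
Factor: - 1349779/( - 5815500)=2^( - 2)* 3^(-1)* 5^(-3)*19^2*3739^1*3877^( - 1)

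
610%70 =50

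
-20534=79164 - 99698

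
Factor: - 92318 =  - 2^1*31^1*1489^1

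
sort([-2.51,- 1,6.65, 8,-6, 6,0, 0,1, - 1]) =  [ - 6, - 2.51,- 1, - 1,  0 , 0 , 1,6, 6.65, 8]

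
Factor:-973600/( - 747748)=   243400/186937 = 2^3*5^2 * 131^(-1)*1217^1 * 1427^(-1)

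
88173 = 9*9797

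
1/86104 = 1/86104 = 0.00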